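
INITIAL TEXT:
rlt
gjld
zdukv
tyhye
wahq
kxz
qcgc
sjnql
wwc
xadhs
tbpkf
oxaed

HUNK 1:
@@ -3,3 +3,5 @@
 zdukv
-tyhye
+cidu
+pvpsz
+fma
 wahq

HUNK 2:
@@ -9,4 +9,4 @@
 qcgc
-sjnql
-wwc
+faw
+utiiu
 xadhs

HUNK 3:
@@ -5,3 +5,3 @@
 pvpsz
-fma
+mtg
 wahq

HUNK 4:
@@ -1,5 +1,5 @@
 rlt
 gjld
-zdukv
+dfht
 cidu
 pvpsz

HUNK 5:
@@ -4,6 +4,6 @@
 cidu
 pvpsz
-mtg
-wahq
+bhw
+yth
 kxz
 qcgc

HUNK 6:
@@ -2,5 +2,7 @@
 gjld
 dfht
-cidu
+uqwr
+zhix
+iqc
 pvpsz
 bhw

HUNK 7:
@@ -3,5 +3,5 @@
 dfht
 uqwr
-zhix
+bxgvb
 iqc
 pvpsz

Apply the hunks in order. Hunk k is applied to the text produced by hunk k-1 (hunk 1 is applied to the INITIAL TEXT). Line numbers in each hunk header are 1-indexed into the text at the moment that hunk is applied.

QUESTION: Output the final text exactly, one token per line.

Hunk 1: at line 3 remove [tyhye] add [cidu,pvpsz,fma] -> 14 lines: rlt gjld zdukv cidu pvpsz fma wahq kxz qcgc sjnql wwc xadhs tbpkf oxaed
Hunk 2: at line 9 remove [sjnql,wwc] add [faw,utiiu] -> 14 lines: rlt gjld zdukv cidu pvpsz fma wahq kxz qcgc faw utiiu xadhs tbpkf oxaed
Hunk 3: at line 5 remove [fma] add [mtg] -> 14 lines: rlt gjld zdukv cidu pvpsz mtg wahq kxz qcgc faw utiiu xadhs tbpkf oxaed
Hunk 4: at line 1 remove [zdukv] add [dfht] -> 14 lines: rlt gjld dfht cidu pvpsz mtg wahq kxz qcgc faw utiiu xadhs tbpkf oxaed
Hunk 5: at line 4 remove [mtg,wahq] add [bhw,yth] -> 14 lines: rlt gjld dfht cidu pvpsz bhw yth kxz qcgc faw utiiu xadhs tbpkf oxaed
Hunk 6: at line 2 remove [cidu] add [uqwr,zhix,iqc] -> 16 lines: rlt gjld dfht uqwr zhix iqc pvpsz bhw yth kxz qcgc faw utiiu xadhs tbpkf oxaed
Hunk 7: at line 3 remove [zhix] add [bxgvb] -> 16 lines: rlt gjld dfht uqwr bxgvb iqc pvpsz bhw yth kxz qcgc faw utiiu xadhs tbpkf oxaed

Answer: rlt
gjld
dfht
uqwr
bxgvb
iqc
pvpsz
bhw
yth
kxz
qcgc
faw
utiiu
xadhs
tbpkf
oxaed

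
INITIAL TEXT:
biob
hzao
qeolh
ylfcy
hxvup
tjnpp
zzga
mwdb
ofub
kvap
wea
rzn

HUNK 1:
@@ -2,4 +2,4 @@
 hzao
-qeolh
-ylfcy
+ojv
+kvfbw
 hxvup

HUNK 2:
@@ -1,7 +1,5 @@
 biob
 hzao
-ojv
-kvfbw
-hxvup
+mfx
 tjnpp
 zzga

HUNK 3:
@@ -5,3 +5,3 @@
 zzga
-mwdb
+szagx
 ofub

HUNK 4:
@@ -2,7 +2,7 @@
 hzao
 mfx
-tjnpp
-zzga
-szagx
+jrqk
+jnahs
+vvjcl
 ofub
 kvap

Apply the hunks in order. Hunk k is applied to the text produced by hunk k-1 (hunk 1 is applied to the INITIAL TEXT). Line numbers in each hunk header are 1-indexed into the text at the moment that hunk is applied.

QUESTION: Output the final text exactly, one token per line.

Answer: biob
hzao
mfx
jrqk
jnahs
vvjcl
ofub
kvap
wea
rzn

Derivation:
Hunk 1: at line 2 remove [qeolh,ylfcy] add [ojv,kvfbw] -> 12 lines: biob hzao ojv kvfbw hxvup tjnpp zzga mwdb ofub kvap wea rzn
Hunk 2: at line 1 remove [ojv,kvfbw,hxvup] add [mfx] -> 10 lines: biob hzao mfx tjnpp zzga mwdb ofub kvap wea rzn
Hunk 3: at line 5 remove [mwdb] add [szagx] -> 10 lines: biob hzao mfx tjnpp zzga szagx ofub kvap wea rzn
Hunk 4: at line 2 remove [tjnpp,zzga,szagx] add [jrqk,jnahs,vvjcl] -> 10 lines: biob hzao mfx jrqk jnahs vvjcl ofub kvap wea rzn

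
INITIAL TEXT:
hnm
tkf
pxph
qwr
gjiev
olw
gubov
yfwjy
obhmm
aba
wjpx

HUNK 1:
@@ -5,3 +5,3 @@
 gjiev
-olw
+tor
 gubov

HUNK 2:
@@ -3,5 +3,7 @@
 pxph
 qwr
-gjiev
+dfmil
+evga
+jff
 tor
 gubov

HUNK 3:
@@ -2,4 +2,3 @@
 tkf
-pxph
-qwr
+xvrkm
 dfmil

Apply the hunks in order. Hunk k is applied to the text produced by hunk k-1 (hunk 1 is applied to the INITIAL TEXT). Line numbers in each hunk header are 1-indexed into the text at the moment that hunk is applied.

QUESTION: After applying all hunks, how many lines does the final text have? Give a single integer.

Answer: 12

Derivation:
Hunk 1: at line 5 remove [olw] add [tor] -> 11 lines: hnm tkf pxph qwr gjiev tor gubov yfwjy obhmm aba wjpx
Hunk 2: at line 3 remove [gjiev] add [dfmil,evga,jff] -> 13 lines: hnm tkf pxph qwr dfmil evga jff tor gubov yfwjy obhmm aba wjpx
Hunk 3: at line 2 remove [pxph,qwr] add [xvrkm] -> 12 lines: hnm tkf xvrkm dfmil evga jff tor gubov yfwjy obhmm aba wjpx
Final line count: 12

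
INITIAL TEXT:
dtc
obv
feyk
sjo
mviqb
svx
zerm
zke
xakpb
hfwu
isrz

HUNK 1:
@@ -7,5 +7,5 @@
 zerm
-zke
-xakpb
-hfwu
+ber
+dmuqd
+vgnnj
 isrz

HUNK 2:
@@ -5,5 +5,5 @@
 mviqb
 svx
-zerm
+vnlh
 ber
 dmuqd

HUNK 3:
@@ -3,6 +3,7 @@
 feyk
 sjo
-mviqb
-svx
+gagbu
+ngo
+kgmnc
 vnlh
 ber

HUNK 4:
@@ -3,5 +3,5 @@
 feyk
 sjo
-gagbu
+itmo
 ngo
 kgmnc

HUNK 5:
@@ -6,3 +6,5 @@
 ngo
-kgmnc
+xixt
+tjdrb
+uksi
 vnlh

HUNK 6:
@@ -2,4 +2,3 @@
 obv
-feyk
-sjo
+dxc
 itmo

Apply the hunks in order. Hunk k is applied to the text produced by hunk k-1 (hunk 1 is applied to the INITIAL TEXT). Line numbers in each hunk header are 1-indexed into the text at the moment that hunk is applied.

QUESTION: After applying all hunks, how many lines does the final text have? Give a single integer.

Hunk 1: at line 7 remove [zke,xakpb,hfwu] add [ber,dmuqd,vgnnj] -> 11 lines: dtc obv feyk sjo mviqb svx zerm ber dmuqd vgnnj isrz
Hunk 2: at line 5 remove [zerm] add [vnlh] -> 11 lines: dtc obv feyk sjo mviqb svx vnlh ber dmuqd vgnnj isrz
Hunk 3: at line 3 remove [mviqb,svx] add [gagbu,ngo,kgmnc] -> 12 lines: dtc obv feyk sjo gagbu ngo kgmnc vnlh ber dmuqd vgnnj isrz
Hunk 4: at line 3 remove [gagbu] add [itmo] -> 12 lines: dtc obv feyk sjo itmo ngo kgmnc vnlh ber dmuqd vgnnj isrz
Hunk 5: at line 6 remove [kgmnc] add [xixt,tjdrb,uksi] -> 14 lines: dtc obv feyk sjo itmo ngo xixt tjdrb uksi vnlh ber dmuqd vgnnj isrz
Hunk 6: at line 2 remove [feyk,sjo] add [dxc] -> 13 lines: dtc obv dxc itmo ngo xixt tjdrb uksi vnlh ber dmuqd vgnnj isrz
Final line count: 13

Answer: 13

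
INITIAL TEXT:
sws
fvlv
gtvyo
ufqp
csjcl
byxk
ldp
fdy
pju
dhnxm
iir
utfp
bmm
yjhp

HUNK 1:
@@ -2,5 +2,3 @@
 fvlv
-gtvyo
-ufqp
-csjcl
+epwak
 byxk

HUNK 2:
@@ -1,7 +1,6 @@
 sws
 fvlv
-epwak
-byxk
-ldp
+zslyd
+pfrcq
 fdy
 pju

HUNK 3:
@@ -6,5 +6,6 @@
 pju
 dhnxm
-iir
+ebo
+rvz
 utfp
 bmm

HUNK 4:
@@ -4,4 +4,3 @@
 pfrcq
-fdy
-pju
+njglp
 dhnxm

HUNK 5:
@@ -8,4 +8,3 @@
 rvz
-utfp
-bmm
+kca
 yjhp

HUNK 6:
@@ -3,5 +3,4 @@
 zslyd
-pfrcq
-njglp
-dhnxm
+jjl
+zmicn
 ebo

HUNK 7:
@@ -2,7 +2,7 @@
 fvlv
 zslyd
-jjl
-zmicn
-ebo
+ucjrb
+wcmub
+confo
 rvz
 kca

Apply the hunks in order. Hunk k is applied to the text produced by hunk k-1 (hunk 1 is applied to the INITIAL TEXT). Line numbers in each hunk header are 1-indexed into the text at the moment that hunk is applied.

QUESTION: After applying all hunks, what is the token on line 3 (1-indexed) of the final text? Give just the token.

Answer: zslyd

Derivation:
Hunk 1: at line 2 remove [gtvyo,ufqp,csjcl] add [epwak] -> 12 lines: sws fvlv epwak byxk ldp fdy pju dhnxm iir utfp bmm yjhp
Hunk 2: at line 1 remove [epwak,byxk,ldp] add [zslyd,pfrcq] -> 11 lines: sws fvlv zslyd pfrcq fdy pju dhnxm iir utfp bmm yjhp
Hunk 3: at line 6 remove [iir] add [ebo,rvz] -> 12 lines: sws fvlv zslyd pfrcq fdy pju dhnxm ebo rvz utfp bmm yjhp
Hunk 4: at line 4 remove [fdy,pju] add [njglp] -> 11 lines: sws fvlv zslyd pfrcq njglp dhnxm ebo rvz utfp bmm yjhp
Hunk 5: at line 8 remove [utfp,bmm] add [kca] -> 10 lines: sws fvlv zslyd pfrcq njglp dhnxm ebo rvz kca yjhp
Hunk 6: at line 3 remove [pfrcq,njglp,dhnxm] add [jjl,zmicn] -> 9 lines: sws fvlv zslyd jjl zmicn ebo rvz kca yjhp
Hunk 7: at line 2 remove [jjl,zmicn,ebo] add [ucjrb,wcmub,confo] -> 9 lines: sws fvlv zslyd ucjrb wcmub confo rvz kca yjhp
Final line 3: zslyd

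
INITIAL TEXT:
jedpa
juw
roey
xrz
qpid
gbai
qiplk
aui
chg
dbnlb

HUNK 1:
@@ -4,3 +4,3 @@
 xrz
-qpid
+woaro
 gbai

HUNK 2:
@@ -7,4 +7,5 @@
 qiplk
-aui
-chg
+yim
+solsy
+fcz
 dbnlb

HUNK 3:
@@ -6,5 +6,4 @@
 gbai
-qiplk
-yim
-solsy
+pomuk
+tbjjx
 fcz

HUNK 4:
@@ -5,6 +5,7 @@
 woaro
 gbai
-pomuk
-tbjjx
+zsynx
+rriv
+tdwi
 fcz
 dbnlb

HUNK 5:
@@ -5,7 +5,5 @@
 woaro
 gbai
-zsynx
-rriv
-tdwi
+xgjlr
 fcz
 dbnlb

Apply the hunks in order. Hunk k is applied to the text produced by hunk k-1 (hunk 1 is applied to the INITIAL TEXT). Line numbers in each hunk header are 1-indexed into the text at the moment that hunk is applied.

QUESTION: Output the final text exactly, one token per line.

Hunk 1: at line 4 remove [qpid] add [woaro] -> 10 lines: jedpa juw roey xrz woaro gbai qiplk aui chg dbnlb
Hunk 2: at line 7 remove [aui,chg] add [yim,solsy,fcz] -> 11 lines: jedpa juw roey xrz woaro gbai qiplk yim solsy fcz dbnlb
Hunk 3: at line 6 remove [qiplk,yim,solsy] add [pomuk,tbjjx] -> 10 lines: jedpa juw roey xrz woaro gbai pomuk tbjjx fcz dbnlb
Hunk 4: at line 5 remove [pomuk,tbjjx] add [zsynx,rriv,tdwi] -> 11 lines: jedpa juw roey xrz woaro gbai zsynx rriv tdwi fcz dbnlb
Hunk 5: at line 5 remove [zsynx,rriv,tdwi] add [xgjlr] -> 9 lines: jedpa juw roey xrz woaro gbai xgjlr fcz dbnlb

Answer: jedpa
juw
roey
xrz
woaro
gbai
xgjlr
fcz
dbnlb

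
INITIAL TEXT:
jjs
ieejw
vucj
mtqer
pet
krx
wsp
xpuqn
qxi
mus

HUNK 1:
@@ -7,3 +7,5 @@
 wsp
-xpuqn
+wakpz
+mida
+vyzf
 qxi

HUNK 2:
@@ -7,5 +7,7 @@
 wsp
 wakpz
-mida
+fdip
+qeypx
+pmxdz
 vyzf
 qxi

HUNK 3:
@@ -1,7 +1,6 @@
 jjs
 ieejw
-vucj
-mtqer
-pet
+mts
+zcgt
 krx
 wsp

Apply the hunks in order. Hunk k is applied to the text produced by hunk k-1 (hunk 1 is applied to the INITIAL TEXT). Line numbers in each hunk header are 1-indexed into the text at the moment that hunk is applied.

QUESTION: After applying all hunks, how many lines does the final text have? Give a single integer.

Hunk 1: at line 7 remove [xpuqn] add [wakpz,mida,vyzf] -> 12 lines: jjs ieejw vucj mtqer pet krx wsp wakpz mida vyzf qxi mus
Hunk 2: at line 7 remove [mida] add [fdip,qeypx,pmxdz] -> 14 lines: jjs ieejw vucj mtqer pet krx wsp wakpz fdip qeypx pmxdz vyzf qxi mus
Hunk 3: at line 1 remove [vucj,mtqer,pet] add [mts,zcgt] -> 13 lines: jjs ieejw mts zcgt krx wsp wakpz fdip qeypx pmxdz vyzf qxi mus
Final line count: 13

Answer: 13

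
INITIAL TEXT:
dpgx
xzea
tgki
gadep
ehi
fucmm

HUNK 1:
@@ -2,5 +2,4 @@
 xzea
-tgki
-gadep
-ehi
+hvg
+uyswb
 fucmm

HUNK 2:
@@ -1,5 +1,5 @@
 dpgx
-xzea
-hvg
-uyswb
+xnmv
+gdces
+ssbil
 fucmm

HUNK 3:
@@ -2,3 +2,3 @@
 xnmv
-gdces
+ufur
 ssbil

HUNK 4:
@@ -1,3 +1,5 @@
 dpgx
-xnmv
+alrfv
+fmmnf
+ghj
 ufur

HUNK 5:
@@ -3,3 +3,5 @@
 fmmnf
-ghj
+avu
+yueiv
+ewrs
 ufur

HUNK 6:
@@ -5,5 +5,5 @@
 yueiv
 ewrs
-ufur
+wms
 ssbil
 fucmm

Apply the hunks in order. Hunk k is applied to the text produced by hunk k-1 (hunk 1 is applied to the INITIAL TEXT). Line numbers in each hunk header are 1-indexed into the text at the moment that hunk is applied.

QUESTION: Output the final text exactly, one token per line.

Answer: dpgx
alrfv
fmmnf
avu
yueiv
ewrs
wms
ssbil
fucmm

Derivation:
Hunk 1: at line 2 remove [tgki,gadep,ehi] add [hvg,uyswb] -> 5 lines: dpgx xzea hvg uyswb fucmm
Hunk 2: at line 1 remove [xzea,hvg,uyswb] add [xnmv,gdces,ssbil] -> 5 lines: dpgx xnmv gdces ssbil fucmm
Hunk 3: at line 2 remove [gdces] add [ufur] -> 5 lines: dpgx xnmv ufur ssbil fucmm
Hunk 4: at line 1 remove [xnmv] add [alrfv,fmmnf,ghj] -> 7 lines: dpgx alrfv fmmnf ghj ufur ssbil fucmm
Hunk 5: at line 3 remove [ghj] add [avu,yueiv,ewrs] -> 9 lines: dpgx alrfv fmmnf avu yueiv ewrs ufur ssbil fucmm
Hunk 6: at line 5 remove [ufur] add [wms] -> 9 lines: dpgx alrfv fmmnf avu yueiv ewrs wms ssbil fucmm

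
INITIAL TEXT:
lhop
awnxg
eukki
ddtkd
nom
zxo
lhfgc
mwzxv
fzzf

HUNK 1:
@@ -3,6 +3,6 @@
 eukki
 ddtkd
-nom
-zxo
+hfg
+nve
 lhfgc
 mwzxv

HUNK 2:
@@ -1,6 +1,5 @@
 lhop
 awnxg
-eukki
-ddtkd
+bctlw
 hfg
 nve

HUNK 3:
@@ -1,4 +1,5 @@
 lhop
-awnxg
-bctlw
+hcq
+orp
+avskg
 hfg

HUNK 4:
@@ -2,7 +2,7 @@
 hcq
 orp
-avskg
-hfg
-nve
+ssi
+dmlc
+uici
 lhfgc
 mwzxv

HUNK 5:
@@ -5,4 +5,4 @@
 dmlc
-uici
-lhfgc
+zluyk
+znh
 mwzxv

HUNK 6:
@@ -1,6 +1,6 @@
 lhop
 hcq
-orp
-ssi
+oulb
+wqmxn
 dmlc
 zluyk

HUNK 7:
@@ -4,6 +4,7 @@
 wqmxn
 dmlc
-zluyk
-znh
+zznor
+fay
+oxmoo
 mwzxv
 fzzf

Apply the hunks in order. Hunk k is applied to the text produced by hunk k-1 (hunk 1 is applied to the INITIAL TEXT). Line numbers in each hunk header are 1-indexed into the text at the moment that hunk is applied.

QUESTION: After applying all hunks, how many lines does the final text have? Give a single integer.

Answer: 10

Derivation:
Hunk 1: at line 3 remove [nom,zxo] add [hfg,nve] -> 9 lines: lhop awnxg eukki ddtkd hfg nve lhfgc mwzxv fzzf
Hunk 2: at line 1 remove [eukki,ddtkd] add [bctlw] -> 8 lines: lhop awnxg bctlw hfg nve lhfgc mwzxv fzzf
Hunk 3: at line 1 remove [awnxg,bctlw] add [hcq,orp,avskg] -> 9 lines: lhop hcq orp avskg hfg nve lhfgc mwzxv fzzf
Hunk 4: at line 2 remove [avskg,hfg,nve] add [ssi,dmlc,uici] -> 9 lines: lhop hcq orp ssi dmlc uici lhfgc mwzxv fzzf
Hunk 5: at line 5 remove [uici,lhfgc] add [zluyk,znh] -> 9 lines: lhop hcq orp ssi dmlc zluyk znh mwzxv fzzf
Hunk 6: at line 1 remove [orp,ssi] add [oulb,wqmxn] -> 9 lines: lhop hcq oulb wqmxn dmlc zluyk znh mwzxv fzzf
Hunk 7: at line 4 remove [zluyk,znh] add [zznor,fay,oxmoo] -> 10 lines: lhop hcq oulb wqmxn dmlc zznor fay oxmoo mwzxv fzzf
Final line count: 10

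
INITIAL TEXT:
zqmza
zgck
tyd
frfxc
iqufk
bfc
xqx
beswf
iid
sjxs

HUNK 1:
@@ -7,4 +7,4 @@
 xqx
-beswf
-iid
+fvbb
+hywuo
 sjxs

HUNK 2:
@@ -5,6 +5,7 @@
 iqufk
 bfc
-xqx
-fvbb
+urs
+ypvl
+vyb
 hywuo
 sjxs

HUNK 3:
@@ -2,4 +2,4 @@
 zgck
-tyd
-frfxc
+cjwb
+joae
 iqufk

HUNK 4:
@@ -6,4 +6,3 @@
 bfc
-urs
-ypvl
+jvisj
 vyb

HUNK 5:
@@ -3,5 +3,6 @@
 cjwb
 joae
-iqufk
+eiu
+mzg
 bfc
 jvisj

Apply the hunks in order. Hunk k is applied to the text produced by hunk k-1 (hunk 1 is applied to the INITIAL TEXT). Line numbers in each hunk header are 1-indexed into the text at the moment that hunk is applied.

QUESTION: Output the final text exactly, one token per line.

Answer: zqmza
zgck
cjwb
joae
eiu
mzg
bfc
jvisj
vyb
hywuo
sjxs

Derivation:
Hunk 1: at line 7 remove [beswf,iid] add [fvbb,hywuo] -> 10 lines: zqmza zgck tyd frfxc iqufk bfc xqx fvbb hywuo sjxs
Hunk 2: at line 5 remove [xqx,fvbb] add [urs,ypvl,vyb] -> 11 lines: zqmza zgck tyd frfxc iqufk bfc urs ypvl vyb hywuo sjxs
Hunk 3: at line 2 remove [tyd,frfxc] add [cjwb,joae] -> 11 lines: zqmza zgck cjwb joae iqufk bfc urs ypvl vyb hywuo sjxs
Hunk 4: at line 6 remove [urs,ypvl] add [jvisj] -> 10 lines: zqmza zgck cjwb joae iqufk bfc jvisj vyb hywuo sjxs
Hunk 5: at line 3 remove [iqufk] add [eiu,mzg] -> 11 lines: zqmza zgck cjwb joae eiu mzg bfc jvisj vyb hywuo sjxs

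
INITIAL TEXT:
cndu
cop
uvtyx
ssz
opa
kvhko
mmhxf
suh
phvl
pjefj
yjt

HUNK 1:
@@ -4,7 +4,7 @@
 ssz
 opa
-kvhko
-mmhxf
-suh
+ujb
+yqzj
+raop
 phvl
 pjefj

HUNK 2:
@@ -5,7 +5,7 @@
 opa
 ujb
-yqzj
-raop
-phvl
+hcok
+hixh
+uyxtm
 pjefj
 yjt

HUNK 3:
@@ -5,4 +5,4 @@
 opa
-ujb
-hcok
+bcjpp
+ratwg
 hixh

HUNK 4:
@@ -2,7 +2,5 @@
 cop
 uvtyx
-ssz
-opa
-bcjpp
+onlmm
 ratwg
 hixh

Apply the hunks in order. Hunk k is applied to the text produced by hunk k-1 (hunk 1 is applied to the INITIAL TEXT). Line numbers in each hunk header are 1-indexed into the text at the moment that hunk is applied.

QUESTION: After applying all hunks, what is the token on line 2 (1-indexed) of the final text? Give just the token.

Hunk 1: at line 4 remove [kvhko,mmhxf,suh] add [ujb,yqzj,raop] -> 11 lines: cndu cop uvtyx ssz opa ujb yqzj raop phvl pjefj yjt
Hunk 2: at line 5 remove [yqzj,raop,phvl] add [hcok,hixh,uyxtm] -> 11 lines: cndu cop uvtyx ssz opa ujb hcok hixh uyxtm pjefj yjt
Hunk 3: at line 5 remove [ujb,hcok] add [bcjpp,ratwg] -> 11 lines: cndu cop uvtyx ssz opa bcjpp ratwg hixh uyxtm pjefj yjt
Hunk 4: at line 2 remove [ssz,opa,bcjpp] add [onlmm] -> 9 lines: cndu cop uvtyx onlmm ratwg hixh uyxtm pjefj yjt
Final line 2: cop

Answer: cop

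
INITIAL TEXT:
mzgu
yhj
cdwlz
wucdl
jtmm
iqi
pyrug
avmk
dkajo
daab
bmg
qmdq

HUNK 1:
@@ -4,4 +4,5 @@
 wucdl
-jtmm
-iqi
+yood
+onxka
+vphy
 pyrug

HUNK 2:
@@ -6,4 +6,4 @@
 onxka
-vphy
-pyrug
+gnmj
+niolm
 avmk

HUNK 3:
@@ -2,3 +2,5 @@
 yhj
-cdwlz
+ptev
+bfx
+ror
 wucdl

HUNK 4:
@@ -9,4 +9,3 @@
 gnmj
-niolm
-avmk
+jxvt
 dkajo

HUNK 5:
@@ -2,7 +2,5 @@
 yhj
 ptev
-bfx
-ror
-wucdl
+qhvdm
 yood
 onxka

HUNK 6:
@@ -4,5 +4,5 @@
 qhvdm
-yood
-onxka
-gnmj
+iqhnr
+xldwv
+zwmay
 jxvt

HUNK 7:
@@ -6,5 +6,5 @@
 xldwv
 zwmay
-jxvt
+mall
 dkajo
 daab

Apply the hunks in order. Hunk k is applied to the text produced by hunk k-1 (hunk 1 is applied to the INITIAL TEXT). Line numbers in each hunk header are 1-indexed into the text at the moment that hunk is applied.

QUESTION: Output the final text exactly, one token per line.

Hunk 1: at line 4 remove [jtmm,iqi] add [yood,onxka,vphy] -> 13 lines: mzgu yhj cdwlz wucdl yood onxka vphy pyrug avmk dkajo daab bmg qmdq
Hunk 2: at line 6 remove [vphy,pyrug] add [gnmj,niolm] -> 13 lines: mzgu yhj cdwlz wucdl yood onxka gnmj niolm avmk dkajo daab bmg qmdq
Hunk 3: at line 2 remove [cdwlz] add [ptev,bfx,ror] -> 15 lines: mzgu yhj ptev bfx ror wucdl yood onxka gnmj niolm avmk dkajo daab bmg qmdq
Hunk 4: at line 9 remove [niolm,avmk] add [jxvt] -> 14 lines: mzgu yhj ptev bfx ror wucdl yood onxka gnmj jxvt dkajo daab bmg qmdq
Hunk 5: at line 2 remove [bfx,ror,wucdl] add [qhvdm] -> 12 lines: mzgu yhj ptev qhvdm yood onxka gnmj jxvt dkajo daab bmg qmdq
Hunk 6: at line 4 remove [yood,onxka,gnmj] add [iqhnr,xldwv,zwmay] -> 12 lines: mzgu yhj ptev qhvdm iqhnr xldwv zwmay jxvt dkajo daab bmg qmdq
Hunk 7: at line 6 remove [jxvt] add [mall] -> 12 lines: mzgu yhj ptev qhvdm iqhnr xldwv zwmay mall dkajo daab bmg qmdq

Answer: mzgu
yhj
ptev
qhvdm
iqhnr
xldwv
zwmay
mall
dkajo
daab
bmg
qmdq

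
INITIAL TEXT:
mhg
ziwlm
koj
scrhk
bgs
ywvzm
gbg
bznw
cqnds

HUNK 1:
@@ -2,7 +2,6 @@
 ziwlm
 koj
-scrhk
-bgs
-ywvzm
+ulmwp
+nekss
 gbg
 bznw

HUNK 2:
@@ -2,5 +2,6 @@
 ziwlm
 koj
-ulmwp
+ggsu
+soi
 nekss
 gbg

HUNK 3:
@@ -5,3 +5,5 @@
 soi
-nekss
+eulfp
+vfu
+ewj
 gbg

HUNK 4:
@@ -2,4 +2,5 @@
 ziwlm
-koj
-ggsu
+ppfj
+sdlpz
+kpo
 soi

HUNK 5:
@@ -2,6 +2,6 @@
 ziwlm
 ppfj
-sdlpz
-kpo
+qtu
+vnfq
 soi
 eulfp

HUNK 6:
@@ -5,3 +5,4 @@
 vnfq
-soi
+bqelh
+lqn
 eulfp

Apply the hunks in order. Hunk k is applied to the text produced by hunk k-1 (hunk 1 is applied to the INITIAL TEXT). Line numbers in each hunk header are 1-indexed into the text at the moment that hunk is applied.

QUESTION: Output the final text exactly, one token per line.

Answer: mhg
ziwlm
ppfj
qtu
vnfq
bqelh
lqn
eulfp
vfu
ewj
gbg
bznw
cqnds

Derivation:
Hunk 1: at line 2 remove [scrhk,bgs,ywvzm] add [ulmwp,nekss] -> 8 lines: mhg ziwlm koj ulmwp nekss gbg bznw cqnds
Hunk 2: at line 2 remove [ulmwp] add [ggsu,soi] -> 9 lines: mhg ziwlm koj ggsu soi nekss gbg bznw cqnds
Hunk 3: at line 5 remove [nekss] add [eulfp,vfu,ewj] -> 11 lines: mhg ziwlm koj ggsu soi eulfp vfu ewj gbg bznw cqnds
Hunk 4: at line 2 remove [koj,ggsu] add [ppfj,sdlpz,kpo] -> 12 lines: mhg ziwlm ppfj sdlpz kpo soi eulfp vfu ewj gbg bznw cqnds
Hunk 5: at line 2 remove [sdlpz,kpo] add [qtu,vnfq] -> 12 lines: mhg ziwlm ppfj qtu vnfq soi eulfp vfu ewj gbg bznw cqnds
Hunk 6: at line 5 remove [soi] add [bqelh,lqn] -> 13 lines: mhg ziwlm ppfj qtu vnfq bqelh lqn eulfp vfu ewj gbg bznw cqnds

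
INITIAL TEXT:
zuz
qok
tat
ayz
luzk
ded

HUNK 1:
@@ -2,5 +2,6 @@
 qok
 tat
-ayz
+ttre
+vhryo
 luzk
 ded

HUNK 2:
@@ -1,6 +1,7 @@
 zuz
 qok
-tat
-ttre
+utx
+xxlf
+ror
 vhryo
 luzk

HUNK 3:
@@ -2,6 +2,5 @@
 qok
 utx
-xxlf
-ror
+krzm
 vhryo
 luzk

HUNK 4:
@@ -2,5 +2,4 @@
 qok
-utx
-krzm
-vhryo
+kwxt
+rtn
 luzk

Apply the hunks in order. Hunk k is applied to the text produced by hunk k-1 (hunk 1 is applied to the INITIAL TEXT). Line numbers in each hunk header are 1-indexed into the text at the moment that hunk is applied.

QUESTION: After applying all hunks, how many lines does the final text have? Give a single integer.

Hunk 1: at line 2 remove [ayz] add [ttre,vhryo] -> 7 lines: zuz qok tat ttre vhryo luzk ded
Hunk 2: at line 1 remove [tat,ttre] add [utx,xxlf,ror] -> 8 lines: zuz qok utx xxlf ror vhryo luzk ded
Hunk 3: at line 2 remove [xxlf,ror] add [krzm] -> 7 lines: zuz qok utx krzm vhryo luzk ded
Hunk 4: at line 2 remove [utx,krzm,vhryo] add [kwxt,rtn] -> 6 lines: zuz qok kwxt rtn luzk ded
Final line count: 6

Answer: 6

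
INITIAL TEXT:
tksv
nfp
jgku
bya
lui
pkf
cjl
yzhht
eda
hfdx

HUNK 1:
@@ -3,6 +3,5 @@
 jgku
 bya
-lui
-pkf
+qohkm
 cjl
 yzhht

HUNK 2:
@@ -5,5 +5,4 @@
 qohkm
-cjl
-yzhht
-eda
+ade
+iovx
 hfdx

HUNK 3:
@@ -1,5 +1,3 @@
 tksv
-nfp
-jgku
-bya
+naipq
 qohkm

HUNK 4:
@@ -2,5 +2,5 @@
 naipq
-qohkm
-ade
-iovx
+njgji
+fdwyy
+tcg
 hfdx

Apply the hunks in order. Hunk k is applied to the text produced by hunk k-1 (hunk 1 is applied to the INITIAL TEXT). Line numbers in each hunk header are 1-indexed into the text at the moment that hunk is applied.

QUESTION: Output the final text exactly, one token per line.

Hunk 1: at line 3 remove [lui,pkf] add [qohkm] -> 9 lines: tksv nfp jgku bya qohkm cjl yzhht eda hfdx
Hunk 2: at line 5 remove [cjl,yzhht,eda] add [ade,iovx] -> 8 lines: tksv nfp jgku bya qohkm ade iovx hfdx
Hunk 3: at line 1 remove [nfp,jgku,bya] add [naipq] -> 6 lines: tksv naipq qohkm ade iovx hfdx
Hunk 4: at line 2 remove [qohkm,ade,iovx] add [njgji,fdwyy,tcg] -> 6 lines: tksv naipq njgji fdwyy tcg hfdx

Answer: tksv
naipq
njgji
fdwyy
tcg
hfdx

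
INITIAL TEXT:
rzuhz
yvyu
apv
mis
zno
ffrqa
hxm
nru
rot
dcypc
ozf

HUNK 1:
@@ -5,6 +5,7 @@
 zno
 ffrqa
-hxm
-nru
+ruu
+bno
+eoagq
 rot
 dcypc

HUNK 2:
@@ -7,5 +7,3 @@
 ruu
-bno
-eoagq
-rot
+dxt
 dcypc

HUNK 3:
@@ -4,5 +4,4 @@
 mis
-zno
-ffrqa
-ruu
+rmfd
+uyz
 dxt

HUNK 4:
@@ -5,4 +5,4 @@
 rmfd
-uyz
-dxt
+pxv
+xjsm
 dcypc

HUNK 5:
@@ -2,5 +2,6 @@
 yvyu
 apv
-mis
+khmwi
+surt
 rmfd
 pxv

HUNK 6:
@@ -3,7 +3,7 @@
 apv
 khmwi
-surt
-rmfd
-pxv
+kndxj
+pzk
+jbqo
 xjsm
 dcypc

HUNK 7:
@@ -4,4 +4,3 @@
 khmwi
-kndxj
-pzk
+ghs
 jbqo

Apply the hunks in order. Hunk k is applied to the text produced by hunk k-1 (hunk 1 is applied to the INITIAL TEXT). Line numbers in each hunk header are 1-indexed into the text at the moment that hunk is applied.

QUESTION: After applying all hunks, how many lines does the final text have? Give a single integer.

Answer: 9

Derivation:
Hunk 1: at line 5 remove [hxm,nru] add [ruu,bno,eoagq] -> 12 lines: rzuhz yvyu apv mis zno ffrqa ruu bno eoagq rot dcypc ozf
Hunk 2: at line 7 remove [bno,eoagq,rot] add [dxt] -> 10 lines: rzuhz yvyu apv mis zno ffrqa ruu dxt dcypc ozf
Hunk 3: at line 4 remove [zno,ffrqa,ruu] add [rmfd,uyz] -> 9 lines: rzuhz yvyu apv mis rmfd uyz dxt dcypc ozf
Hunk 4: at line 5 remove [uyz,dxt] add [pxv,xjsm] -> 9 lines: rzuhz yvyu apv mis rmfd pxv xjsm dcypc ozf
Hunk 5: at line 2 remove [mis] add [khmwi,surt] -> 10 lines: rzuhz yvyu apv khmwi surt rmfd pxv xjsm dcypc ozf
Hunk 6: at line 3 remove [surt,rmfd,pxv] add [kndxj,pzk,jbqo] -> 10 lines: rzuhz yvyu apv khmwi kndxj pzk jbqo xjsm dcypc ozf
Hunk 7: at line 4 remove [kndxj,pzk] add [ghs] -> 9 lines: rzuhz yvyu apv khmwi ghs jbqo xjsm dcypc ozf
Final line count: 9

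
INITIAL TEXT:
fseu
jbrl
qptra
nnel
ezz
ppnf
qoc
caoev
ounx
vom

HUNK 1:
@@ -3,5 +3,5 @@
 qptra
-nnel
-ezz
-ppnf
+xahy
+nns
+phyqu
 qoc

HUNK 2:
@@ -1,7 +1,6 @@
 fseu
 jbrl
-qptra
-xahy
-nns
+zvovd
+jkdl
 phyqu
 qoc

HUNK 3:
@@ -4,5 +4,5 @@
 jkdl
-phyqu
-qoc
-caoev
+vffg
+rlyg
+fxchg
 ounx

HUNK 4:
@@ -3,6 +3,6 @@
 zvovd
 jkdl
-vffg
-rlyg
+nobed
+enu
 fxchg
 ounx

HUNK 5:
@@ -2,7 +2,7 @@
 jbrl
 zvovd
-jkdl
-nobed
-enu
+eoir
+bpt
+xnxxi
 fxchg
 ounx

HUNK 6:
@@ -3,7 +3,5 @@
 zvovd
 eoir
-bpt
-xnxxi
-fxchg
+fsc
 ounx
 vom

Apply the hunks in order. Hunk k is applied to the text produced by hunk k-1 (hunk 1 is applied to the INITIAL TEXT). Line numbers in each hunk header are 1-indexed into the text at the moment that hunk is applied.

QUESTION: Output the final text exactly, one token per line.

Answer: fseu
jbrl
zvovd
eoir
fsc
ounx
vom

Derivation:
Hunk 1: at line 3 remove [nnel,ezz,ppnf] add [xahy,nns,phyqu] -> 10 lines: fseu jbrl qptra xahy nns phyqu qoc caoev ounx vom
Hunk 2: at line 1 remove [qptra,xahy,nns] add [zvovd,jkdl] -> 9 lines: fseu jbrl zvovd jkdl phyqu qoc caoev ounx vom
Hunk 3: at line 4 remove [phyqu,qoc,caoev] add [vffg,rlyg,fxchg] -> 9 lines: fseu jbrl zvovd jkdl vffg rlyg fxchg ounx vom
Hunk 4: at line 3 remove [vffg,rlyg] add [nobed,enu] -> 9 lines: fseu jbrl zvovd jkdl nobed enu fxchg ounx vom
Hunk 5: at line 2 remove [jkdl,nobed,enu] add [eoir,bpt,xnxxi] -> 9 lines: fseu jbrl zvovd eoir bpt xnxxi fxchg ounx vom
Hunk 6: at line 3 remove [bpt,xnxxi,fxchg] add [fsc] -> 7 lines: fseu jbrl zvovd eoir fsc ounx vom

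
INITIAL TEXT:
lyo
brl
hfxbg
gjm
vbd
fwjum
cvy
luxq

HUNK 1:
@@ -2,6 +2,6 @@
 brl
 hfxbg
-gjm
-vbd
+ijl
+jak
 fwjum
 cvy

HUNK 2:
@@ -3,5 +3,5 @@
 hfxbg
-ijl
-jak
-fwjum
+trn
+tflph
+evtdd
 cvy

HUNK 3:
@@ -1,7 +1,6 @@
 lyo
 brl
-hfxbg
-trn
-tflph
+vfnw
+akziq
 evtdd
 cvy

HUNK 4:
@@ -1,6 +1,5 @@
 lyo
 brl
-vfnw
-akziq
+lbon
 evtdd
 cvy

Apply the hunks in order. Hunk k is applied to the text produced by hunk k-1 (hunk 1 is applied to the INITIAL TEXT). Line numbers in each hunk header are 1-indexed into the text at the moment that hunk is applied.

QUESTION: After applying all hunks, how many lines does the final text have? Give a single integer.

Hunk 1: at line 2 remove [gjm,vbd] add [ijl,jak] -> 8 lines: lyo brl hfxbg ijl jak fwjum cvy luxq
Hunk 2: at line 3 remove [ijl,jak,fwjum] add [trn,tflph,evtdd] -> 8 lines: lyo brl hfxbg trn tflph evtdd cvy luxq
Hunk 3: at line 1 remove [hfxbg,trn,tflph] add [vfnw,akziq] -> 7 lines: lyo brl vfnw akziq evtdd cvy luxq
Hunk 4: at line 1 remove [vfnw,akziq] add [lbon] -> 6 lines: lyo brl lbon evtdd cvy luxq
Final line count: 6

Answer: 6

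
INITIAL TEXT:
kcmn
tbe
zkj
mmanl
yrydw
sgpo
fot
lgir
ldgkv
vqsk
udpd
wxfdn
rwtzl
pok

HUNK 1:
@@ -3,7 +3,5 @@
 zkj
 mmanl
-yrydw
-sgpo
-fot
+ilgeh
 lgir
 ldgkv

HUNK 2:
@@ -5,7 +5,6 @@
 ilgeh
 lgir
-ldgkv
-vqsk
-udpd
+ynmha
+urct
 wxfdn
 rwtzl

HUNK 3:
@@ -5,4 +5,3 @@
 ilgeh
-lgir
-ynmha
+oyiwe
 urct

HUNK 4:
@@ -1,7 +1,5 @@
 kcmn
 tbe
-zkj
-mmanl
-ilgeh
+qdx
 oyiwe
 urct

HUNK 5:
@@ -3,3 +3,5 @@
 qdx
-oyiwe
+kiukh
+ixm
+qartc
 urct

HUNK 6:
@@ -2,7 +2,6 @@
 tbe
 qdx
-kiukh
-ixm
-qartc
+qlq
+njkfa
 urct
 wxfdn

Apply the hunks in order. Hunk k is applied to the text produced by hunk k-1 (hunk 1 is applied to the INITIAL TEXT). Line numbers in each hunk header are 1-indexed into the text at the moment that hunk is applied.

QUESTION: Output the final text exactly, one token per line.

Answer: kcmn
tbe
qdx
qlq
njkfa
urct
wxfdn
rwtzl
pok

Derivation:
Hunk 1: at line 3 remove [yrydw,sgpo,fot] add [ilgeh] -> 12 lines: kcmn tbe zkj mmanl ilgeh lgir ldgkv vqsk udpd wxfdn rwtzl pok
Hunk 2: at line 5 remove [ldgkv,vqsk,udpd] add [ynmha,urct] -> 11 lines: kcmn tbe zkj mmanl ilgeh lgir ynmha urct wxfdn rwtzl pok
Hunk 3: at line 5 remove [lgir,ynmha] add [oyiwe] -> 10 lines: kcmn tbe zkj mmanl ilgeh oyiwe urct wxfdn rwtzl pok
Hunk 4: at line 1 remove [zkj,mmanl,ilgeh] add [qdx] -> 8 lines: kcmn tbe qdx oyiwe urct wxfdn rwtzl pok
Hunk 5: at line 3 remove [oyiwe] add [kiukh,ixm,qartc] -> 10 lines: kcmn tbe qdx kiukh ixm qartc urct wxfdn rwtzl pok
Hunk 6: at line 2 remove [kiukh,ixm,qartc] add [qlq,njkfa] -> 9 lines: kcmn tbe qdx qlq njkfa urct wxfdn rwtzl pok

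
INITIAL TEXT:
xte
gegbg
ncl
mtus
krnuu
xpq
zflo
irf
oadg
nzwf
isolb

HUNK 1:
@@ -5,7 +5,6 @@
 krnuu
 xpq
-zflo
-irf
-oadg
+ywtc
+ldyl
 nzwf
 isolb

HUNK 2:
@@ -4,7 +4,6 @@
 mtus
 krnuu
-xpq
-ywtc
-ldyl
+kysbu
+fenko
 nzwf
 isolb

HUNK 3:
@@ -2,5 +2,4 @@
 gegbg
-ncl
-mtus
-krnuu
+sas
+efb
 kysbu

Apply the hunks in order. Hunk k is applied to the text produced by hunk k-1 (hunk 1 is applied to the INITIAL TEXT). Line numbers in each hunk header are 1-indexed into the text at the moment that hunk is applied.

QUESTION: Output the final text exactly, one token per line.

Hunk 1: at line 5 remove [zflo,irf,oadg] add [ywtc,ldyl] -> 10 lines: xte gegbg ncl mtus krnuu xpq ywtc ldyl nzwf isolb
Hunk 2: at line 4 remove [xpq,ywtc,ldyl] add [kysbu,fenko] -> 9 lines: xte gegbg ncl mtus krnuu kysbu fenko nzwf isolb
Hunk 3: at line 2 remove [ncl,mtus,krnuu] add [sas,efb] -> 8 lines: xte gegbg sas efb kysbu fenko nzwf isolb

Answer: xte
gegbg
sas
efb
kysbu
fenko
nzwf
isolb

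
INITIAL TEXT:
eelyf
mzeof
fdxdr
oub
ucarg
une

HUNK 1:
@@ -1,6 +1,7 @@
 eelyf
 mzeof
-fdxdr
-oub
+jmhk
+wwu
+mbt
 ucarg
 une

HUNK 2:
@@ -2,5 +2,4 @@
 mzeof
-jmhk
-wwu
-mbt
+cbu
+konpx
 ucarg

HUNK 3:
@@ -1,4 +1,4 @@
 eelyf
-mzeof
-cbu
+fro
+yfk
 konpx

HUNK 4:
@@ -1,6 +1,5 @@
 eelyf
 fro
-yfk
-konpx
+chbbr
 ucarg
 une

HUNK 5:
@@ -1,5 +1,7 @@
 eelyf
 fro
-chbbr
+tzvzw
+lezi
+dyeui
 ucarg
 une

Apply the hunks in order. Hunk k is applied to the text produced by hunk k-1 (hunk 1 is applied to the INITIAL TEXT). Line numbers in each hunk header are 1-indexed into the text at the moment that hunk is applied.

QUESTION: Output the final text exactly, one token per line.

Answer: eelyf
fro
tzvzw
lezi
dyeui
ucarg
une

Derivation:
Hunk 1: at line 1 remove [fdxdr,oub] add [jmhk,wwu,mbt] -> 7 lines: eelyf mzeof jmhk wwu mbt ucarg une
Hunk 2: at line 2 remove [jmhk,wwu,mbt] add [cbu,konpx] -> 6 lines: eelyf mzeof cbu konpx ucarg une
Hunk 3: at line 1 remove [mzeof,cbu] add [fro,yfk] -> 6 lines: eelyf fro yfk konpx ucarg une
Hunk 4: at line 1 remove [yfk,konpx] add [chbbr] -> 5 lines: eelyf fro chbbr ucarg une
Hunk 5: at line 1 remove [chbbr] add [tzvzw,lezi,dyeui] -> 7 lines: eelyf fro tzvzw lezi dyeui ucarg une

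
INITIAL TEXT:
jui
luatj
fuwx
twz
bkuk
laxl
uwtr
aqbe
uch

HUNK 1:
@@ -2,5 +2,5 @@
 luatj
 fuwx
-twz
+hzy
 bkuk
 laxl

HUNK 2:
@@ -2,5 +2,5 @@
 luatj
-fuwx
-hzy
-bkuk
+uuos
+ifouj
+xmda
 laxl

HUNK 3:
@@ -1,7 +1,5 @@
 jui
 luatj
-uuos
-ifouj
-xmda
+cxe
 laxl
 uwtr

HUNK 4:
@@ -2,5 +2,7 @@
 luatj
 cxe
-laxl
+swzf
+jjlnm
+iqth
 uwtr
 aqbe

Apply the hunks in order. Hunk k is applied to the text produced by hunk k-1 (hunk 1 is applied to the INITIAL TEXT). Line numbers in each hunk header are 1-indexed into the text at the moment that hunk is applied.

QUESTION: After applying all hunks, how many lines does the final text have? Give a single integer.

Hunk 1: at line 2 remove [twz] add [hzy] -> 9 lines: jui luatj fuwx hzy bkuk laxl uwtr aqbe uch
Hunk 2: at line 2 remove [fuwx,hzy,bkuk] add [uuos,ifouj,xmda] -> 9 lines: jui luatj uuos ifouj xmda laxl uwtr aqbe uch
Hunk 3: at line 1 remove [uuos,ifouj,xmda] add [cxe] -> 7 lines: jui luatj cxe laxl uwtr aqbe uch
Hunk 4: at line 2 remove [laxl] add [swzf,jjlnm,iqth] -> 9 lines: jui luatj cxe swzf jjlnm iqth uwtr aqbe uch
Final line count: 9

Answer: 9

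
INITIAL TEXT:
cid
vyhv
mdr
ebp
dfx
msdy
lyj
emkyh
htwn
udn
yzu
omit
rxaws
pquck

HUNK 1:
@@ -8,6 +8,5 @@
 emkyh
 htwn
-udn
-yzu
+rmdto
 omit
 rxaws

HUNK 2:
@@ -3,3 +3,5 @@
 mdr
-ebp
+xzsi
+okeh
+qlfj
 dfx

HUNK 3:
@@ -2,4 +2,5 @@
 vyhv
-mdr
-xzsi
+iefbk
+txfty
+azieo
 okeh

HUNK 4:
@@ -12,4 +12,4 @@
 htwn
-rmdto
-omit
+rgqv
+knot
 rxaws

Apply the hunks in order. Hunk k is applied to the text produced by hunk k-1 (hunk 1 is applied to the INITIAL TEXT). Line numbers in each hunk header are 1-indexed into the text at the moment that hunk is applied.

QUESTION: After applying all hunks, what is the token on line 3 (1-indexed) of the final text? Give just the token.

Hunk 1: at line 8 remove [udn,yzu] add [rmdto] -> 13 lines: cid vyhv mdr ebp dfx msdy lyj emkyh htwn rmdto omit rxaws pquck
Hunk 2: at line 3 remove [ebp] add [xzsi,okeh,qlfj] -> 15 lines: cid vyhv mdr xzsi okeh qlfj dfx msdy lyj emkyh htwn rmdto omit rxaws pquck
Hunk 3: at line 2 remove [mdr,xzsi] add [iefbk,txfty,azieo] -> 16 lines: cid vyhv iefbk txfty azieo okeh qlfj dfx msdy lyj emkyh htwn rmdto omit rxaws pquck
Hunk 4: at line 12 remove [rmdto,omit] add [rgqv,knot] -> 16 lines: cid vyhv iefbk txfty azieo okeh qlfj dfx msdy lyj emkyh htwn rgqv knot rxaws pquck
Final line 3: iefbk

Answer: iefbk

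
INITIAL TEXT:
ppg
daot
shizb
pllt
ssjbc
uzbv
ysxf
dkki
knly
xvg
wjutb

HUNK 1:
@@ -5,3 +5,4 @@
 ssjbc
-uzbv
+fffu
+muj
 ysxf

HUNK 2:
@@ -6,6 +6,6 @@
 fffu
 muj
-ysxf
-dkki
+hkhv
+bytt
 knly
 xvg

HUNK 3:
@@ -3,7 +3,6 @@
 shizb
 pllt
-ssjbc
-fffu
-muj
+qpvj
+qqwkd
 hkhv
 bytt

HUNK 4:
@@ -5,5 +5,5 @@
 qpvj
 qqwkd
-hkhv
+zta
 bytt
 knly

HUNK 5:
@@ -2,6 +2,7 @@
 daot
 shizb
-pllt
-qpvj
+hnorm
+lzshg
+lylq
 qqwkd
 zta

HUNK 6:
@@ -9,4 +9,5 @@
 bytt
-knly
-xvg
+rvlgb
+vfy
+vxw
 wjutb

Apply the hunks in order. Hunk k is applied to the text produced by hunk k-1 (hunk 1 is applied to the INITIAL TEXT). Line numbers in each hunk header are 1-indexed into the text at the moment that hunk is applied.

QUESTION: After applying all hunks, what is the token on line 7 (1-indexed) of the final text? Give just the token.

Hunk 1: at line 5 remove [uzbv] add [fffu,muj] -> 12 lines: ppg daot shizb pllt ssjbc fffu muj ysxf dkki knly xvg wjutb
Hunk 2: at line 6 remove [ysxf,dkki] add [hkhv,bytt] -> 12 lines: ppg daot shizb pllt ssjbc fffu muj hkhv bytt knly xvg wjutb
Hunk 3: at line 3 remove [ssjbc,fffu,muj] add [qpvj,qqwkd] -> 11 lines: ppg daot shizb pllt qpvj qqwkd hkhv bytt knly xvg wjutb
Hunk 4: at line 5 remove [hkhv] add [zta] -> 11 lines: ppg daot shizb pllt qpvj qqwkd zta bytt knly xvg wjutb
Hunk 5: at line 2 remove [pllt,qpvj] add [hnorm,lzshg,lylq] -> 12 lines: ppg daot shizb hnorm lzshg lylq qqwkd zta bytt knly xvg wjutb
Hunk 6: at line 9 remove [knly,xvg] add [rvlgb,vfy,vxw] -> 13 lines: ppg daot shizb hnorm lzshg lylq qqwkd zta bytt rvlgb vfy vxw wjutb
Final line 7: qqwkd

Answer: qqwkd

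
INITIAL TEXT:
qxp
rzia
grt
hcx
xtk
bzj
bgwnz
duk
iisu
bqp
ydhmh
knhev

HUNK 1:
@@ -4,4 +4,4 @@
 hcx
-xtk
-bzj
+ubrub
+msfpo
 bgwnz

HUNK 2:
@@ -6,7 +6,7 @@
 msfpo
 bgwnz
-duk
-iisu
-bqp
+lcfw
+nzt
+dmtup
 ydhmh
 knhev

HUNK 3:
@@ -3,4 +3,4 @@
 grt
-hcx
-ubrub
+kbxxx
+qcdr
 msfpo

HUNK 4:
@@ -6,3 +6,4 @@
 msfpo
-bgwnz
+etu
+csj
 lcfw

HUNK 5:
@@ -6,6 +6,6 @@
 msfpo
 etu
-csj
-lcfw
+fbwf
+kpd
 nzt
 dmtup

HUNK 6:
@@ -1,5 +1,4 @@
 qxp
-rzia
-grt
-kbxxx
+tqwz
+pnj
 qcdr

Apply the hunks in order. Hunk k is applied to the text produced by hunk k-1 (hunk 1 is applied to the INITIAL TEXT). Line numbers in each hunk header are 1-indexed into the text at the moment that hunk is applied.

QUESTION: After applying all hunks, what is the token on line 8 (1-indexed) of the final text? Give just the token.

Answer: kpd

Derivation:
Hunk 1: at line 4 remove [xtk,bzj] add [ubrub,msfpo] -> 12 lines: qxp rzia grt hcx ubrub msfpo bgwnz duk iisu bqp ydhmh knhev
Hunk 2: at line 6 remove [duk,iisu,bqp] add [lcfw,nzt,dmtup] -> 12 lines: qxp rzia grt hcx ubrub msfpo bgwnz lcfw nzt dmtup ydhmh knhev
Hunk 3: at line 3 remove [hcx,ubrub] add [kbxxx,qcdr] -> 12 lines: qxp rzia grt kbxxx qcdr msfpo bgwnz lcfw nzt dmtup ydhmh knhev
Hunk 4: at line 6 remove [bgwnz] add [etu,csj] -> 13 lines: qxp rzia grt kbxxx qcdr msfpo etu csj lcfw nzt dmtup ydhmh knhev
Hunk 5: at line 6 remove [csj,lcfw] add [fbwf,kpd] -> 13 lines: qxp rzia grt kbxxx qcdr msfpo etu fbwf kpd nzt dmtup ydhmh knhev
Hunk 6: at line 1 remove [rzia,grt,kbxxx] add [tqwz,pnj] -> 12 lines: qxp tqwz pnj qcdr msfpo etu fbwf kpd nzt dmtup ydhmh knhev
Final line 8: kpd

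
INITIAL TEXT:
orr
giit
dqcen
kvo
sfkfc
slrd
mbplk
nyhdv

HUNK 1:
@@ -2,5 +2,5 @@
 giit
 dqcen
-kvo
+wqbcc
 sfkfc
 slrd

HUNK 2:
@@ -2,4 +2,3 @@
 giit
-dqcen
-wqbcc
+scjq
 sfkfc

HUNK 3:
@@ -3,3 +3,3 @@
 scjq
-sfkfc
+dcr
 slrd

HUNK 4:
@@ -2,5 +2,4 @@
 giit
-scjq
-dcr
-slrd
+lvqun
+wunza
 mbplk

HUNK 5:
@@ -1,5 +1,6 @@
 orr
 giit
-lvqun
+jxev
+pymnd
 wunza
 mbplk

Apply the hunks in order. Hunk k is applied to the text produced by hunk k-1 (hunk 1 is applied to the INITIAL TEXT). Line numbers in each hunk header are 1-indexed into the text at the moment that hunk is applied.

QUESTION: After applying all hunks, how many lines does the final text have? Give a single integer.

Hunk 1: at line 2 remove [kvo] add [wqbcc] -> 8 lines: orr giit dqcen wqbcc sfkfc slrd mbplk nyhdv
Hunk 2: at line 2 remove [dqcen,wqbcc] add [scjq] -> 7 lines: orr giit scjq sfkfc slrd mbplk nyhdv
Hunk 3: at line 3 remove [sfkfc] add [dcr] -> 7 lines: orr giit scjq dcr slrd mbplk nyhdv
Hunk 4: at line 2 remove [scjq,dcr,slrd] add [lvqun,wunza] -> 6 lines: orr giit lvqun wunza mbplk nyhdv
Hunk 5: at line 1 remove [lvqun] add [jxev,pymnd] -> 7 lines: orr giit jxev pymnd wunza mbplk nyhdv
Final line count: 7

Answer: 7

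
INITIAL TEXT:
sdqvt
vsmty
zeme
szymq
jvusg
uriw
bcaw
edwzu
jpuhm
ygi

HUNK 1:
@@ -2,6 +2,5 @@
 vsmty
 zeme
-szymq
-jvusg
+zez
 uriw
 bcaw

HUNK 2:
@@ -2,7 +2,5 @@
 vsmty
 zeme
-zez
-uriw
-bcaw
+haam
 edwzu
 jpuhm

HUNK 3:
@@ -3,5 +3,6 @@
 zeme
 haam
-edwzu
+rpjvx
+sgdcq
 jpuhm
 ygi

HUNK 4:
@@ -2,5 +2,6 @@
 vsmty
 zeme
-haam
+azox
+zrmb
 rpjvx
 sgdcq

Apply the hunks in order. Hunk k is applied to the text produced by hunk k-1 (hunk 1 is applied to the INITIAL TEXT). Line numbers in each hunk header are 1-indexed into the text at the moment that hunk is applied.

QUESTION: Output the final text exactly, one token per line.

Hunk 1: at line 2 remove [szymq,jvusg] add [zez] -> 9 lines: sdqvt vsmty zeme zez uriw bcaw edwzu jpuhm ygi
Hunk 2: at line 2 remove [zez,uriw,bcaw] add [haam] -> 7 lines: sdqvt vsmty zeme haam edwzu jpuhm ygi
Hunk 3: at line 3 remove [edwzu] add [rpjvx,sgdcq] -> 8 lines: sdqvt vsmty zeme haam rpjvx sgdcq jpuhm ygi
Hunk 4: at line 2 remove [haam] add [azox,zrmb] -> 9 lines: sdqvt vsmty zeme azox zrmb rpjvx sgdcq jpuhm ygi

Answer: sdqvt
vsmty
zeme
azox
zrmb
rpjvx
sgdcq
jpuhm
ygi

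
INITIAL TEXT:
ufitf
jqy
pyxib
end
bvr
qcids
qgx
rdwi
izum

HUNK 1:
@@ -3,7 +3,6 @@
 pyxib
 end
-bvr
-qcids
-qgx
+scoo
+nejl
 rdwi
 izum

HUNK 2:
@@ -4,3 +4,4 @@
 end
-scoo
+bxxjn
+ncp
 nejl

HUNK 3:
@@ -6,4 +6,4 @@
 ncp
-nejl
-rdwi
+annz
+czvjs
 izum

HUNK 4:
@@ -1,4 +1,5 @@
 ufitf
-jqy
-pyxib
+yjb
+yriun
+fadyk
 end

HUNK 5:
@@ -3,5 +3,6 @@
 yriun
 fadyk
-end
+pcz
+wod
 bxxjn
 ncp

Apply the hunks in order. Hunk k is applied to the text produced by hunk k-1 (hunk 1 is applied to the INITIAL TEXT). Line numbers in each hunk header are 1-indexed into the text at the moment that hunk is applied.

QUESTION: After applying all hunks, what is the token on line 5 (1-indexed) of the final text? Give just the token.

Hunk 1: at line 3 remove [bvr,qcids,qgx] add [scoo,nejl] -> 8 lines: ufitf jqy pyxib end scoo nejl rdwi izum
Hunk 2: at line 4 remove [scoo] add [bxxjn,ncp] -> 9 lines: ufitf jqy pyxib end bxxjn ncp nejl rdwi izum
Hunk 3: at line 6 remove [nejl,rdwi] add [annz,czvjs] -> 9 lines: ufitf jqy pyxib end bxxjn ncp annz czvjs izum
Hunk 4: at line 1 remove [jqy,pyxib] add [yjb,yriun,fadyk] -> 10 lines: ufitf yjb yriun fadyk end bxxjn ncp annz czvjs izum
Hunk 5: at line 3 remove [end] add [pcz,wod] -> 11 lines: ufitf yjb yriun fadyk pcz wod bxxjn ncp annz czvjs izum
Final line 5: pcz

Answer: pcz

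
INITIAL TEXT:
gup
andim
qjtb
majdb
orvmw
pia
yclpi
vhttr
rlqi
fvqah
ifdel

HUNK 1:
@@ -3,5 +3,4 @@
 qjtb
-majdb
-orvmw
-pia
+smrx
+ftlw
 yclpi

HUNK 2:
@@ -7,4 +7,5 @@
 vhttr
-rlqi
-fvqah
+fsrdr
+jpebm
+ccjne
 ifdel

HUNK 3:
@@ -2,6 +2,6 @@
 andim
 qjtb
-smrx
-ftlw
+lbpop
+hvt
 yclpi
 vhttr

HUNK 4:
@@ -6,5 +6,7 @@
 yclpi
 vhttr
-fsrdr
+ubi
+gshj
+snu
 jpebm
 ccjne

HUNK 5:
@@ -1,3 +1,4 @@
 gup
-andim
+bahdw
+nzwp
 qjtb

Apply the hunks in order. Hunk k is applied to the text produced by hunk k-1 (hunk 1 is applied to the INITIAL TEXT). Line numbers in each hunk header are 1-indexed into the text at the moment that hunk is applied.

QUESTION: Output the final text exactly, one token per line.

Hunk 1: at line 3 remove [majdb,orvmw,pia] add [smrx,ftlw] -> 10 lines: gup andim qjtb smrx ftlw yclpi vhttr rlqi fvqah ifdel
Hunk 2: at line 7 remove [rlqi,fvqah] add [fsrdr,jpebm,ccjne] -> 11 lines: gup andim qjtb smrx ftlw yclpi vhttr fsrdr jpebm ccjne ifdel
Hunk 3: at line 2 remove [smrx,ftlw] add [lbpop,hvt] -> 11 lines: gup andim qjtb lbpop hvt yclpi vhttr fsrdr jpebm ccjne ifdel
Hunk 4: at line 6 remove [fsrdr] add [ubi,gshj,snu] -> 13 lines: gup andim qjtb lbpop hvt yclpi vhttr ubi gshj snu jpebm ccjne ifdel
Hunk 5: at line 1 remove [andim] add [bahdw,nzwp] -> 14 lines: gup bahdw nzwp qjtb lbpop hvt yclpi vhttr ubi gshj snu jpebm ccjne ifdel

Answer: gup
bahdw
nzwp
qjtb
lbpop
hvt
yclpi
vhttr
ubi
gshj
snu
jpebm
ccjne
ifdel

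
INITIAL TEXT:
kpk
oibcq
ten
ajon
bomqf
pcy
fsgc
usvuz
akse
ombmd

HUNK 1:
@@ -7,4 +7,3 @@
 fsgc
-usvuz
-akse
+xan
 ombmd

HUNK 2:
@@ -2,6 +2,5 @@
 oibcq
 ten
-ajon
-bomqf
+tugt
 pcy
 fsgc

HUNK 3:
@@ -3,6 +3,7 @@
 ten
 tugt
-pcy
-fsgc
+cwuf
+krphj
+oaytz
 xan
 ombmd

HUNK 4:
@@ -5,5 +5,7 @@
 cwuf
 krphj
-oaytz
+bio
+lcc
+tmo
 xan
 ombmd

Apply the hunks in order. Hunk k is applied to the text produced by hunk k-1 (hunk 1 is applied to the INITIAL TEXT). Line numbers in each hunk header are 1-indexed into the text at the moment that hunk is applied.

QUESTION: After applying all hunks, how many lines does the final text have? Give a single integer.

Answer: 11

Derivation:
Hunk 1: at line 7 remove [usvuz,akse] add [xan] -> 9 lines: kpk oibcq ten ajon bomqf pcy fsgc xan ombmd
Hunk 2: at line 2 remove [ajon,bomqf] add [tugt] -> 8 lines: kpk oibcq ten tugt pcy fsgc xan ombmd
Hunk 3: at line 3 remove [pcy,fsgc] add [cwuf,krphj,oaytz] -> 9 lines: kpk oibcq ten tugt cwuf krphj oaytz xan ombmd
Hunk 4: at line 5 remove [oaytz] add [bio,lcc,tmo] -> 11 lines: kpk oibcq ten tugt cwuf krphj bio lcc tmo xan ombmd
Final line count: 11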